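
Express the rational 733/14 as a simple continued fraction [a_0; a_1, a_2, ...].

[52; 2, 1, 4]

Run the Euclidean algorithm on 733 and 14; the successive quotients are the partial quotients a_0, a_1, ... (each step inverts the fractional part left over by the previous one):
  733 = 52*14 + 5, so a_0 = 52.
  14 = 2*5 + 4, so a_1 = 2.
  5 = 1*4 + 1, so a_2 = 1.
  4 = 4*1 + 0, so a_3 = 4.
The remainder reaches 0 after 4 divisions, so the expansion has 4 partial quotients, read off in order.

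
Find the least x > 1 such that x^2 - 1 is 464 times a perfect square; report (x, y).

First expand sqrt(464) as a continued fraction. With x_i = (sqrt(464) + m_i)/d_i and (m_0, d_0) = (0, 1): a_0 = floor(sqrt(464)) = 21, since 21^2 = 441 <= 464 < 484 = 22^2.
Iterate m_{i+1} = d_i*a_i - m_i, d_{i+1} = (464 - m_{i+1}^2)/d_i, a_{i+1} = floor((a_0 + m_{i+1})/d_{i+1}):
  m_1 = 1*21 - 0 = 21, d_1 = (464 - 21^2)/1 = 23/1 = 23, a_1 = floor((21 + 21)/23) = 1.
  m_2 = 23*1 - 21 = 2, d_2 = (464 - 2^2)/23 = 460/23 = 20, a_2 = floor((21 + 2)/20) = 1.
  m_3 = 20*1 - 2 = 18, d_3 = (464 - 18^2)/20 = 140/20 = 7, a_3 = floor((21 + 18)/7) = 5.
  m_4 = 7*5 - 18 = 17, d_4 = (464 - 17^2)/7 = 175/7 = 25, a_4 = floor((21 + 17)/25) = 1.
  m_5 = 25*1 - 17 = 8, d_5 = (464 - 8^2)/25 = 400/25 = 16, a_5 = floor((21 + 8)/16) = 1.
  m_6 = 16*1 - 8 = 8, d_6 = (464 - 8^2)/16 = 400/16 = 25, a_6 = floor((21 + 8)/25) = 1.
  m_7 = 25*1 - 8 = 17, d_7 = (464 - 17^2)/25 = 175/25 = 7, a_7 = floor((21 + 17)/7) = 5.
  m_8 = 7*5 - 17 = 18, d_8 = (464 - 18^2)/7 = 140/7 = 20, a_8 = floor((21 + 18)/20) = 1.
  m_9 = 20*1 - 18 = 2, d_9 = (464 - 2^2)/20 = 460/20 = 23, a_9 = floor((21 + 2)/23) = 1.
  m_10 = 23*1 - 2 = 21, d_10 = (464 - 21^2)/23 = 23/23 = 1, a_10 = floor((21 + 21)/1) = 42.
  m_11 = 1*42 - 21 = 21, d_11 = (464 - 21^2)/1 = 23/1 = 23: (m_11, d_11) = (m_1, d_1) = (21, 23), so from here the quotients repeat a_1, ..., a_10; the period length is 10.
So sqrt(464) = [21; (1, 1, 5, 1, 1, 1, 5, 1, 1, 42)] with period length k = 10.
k is even, so the fundamental solution of x^2 - 464y^2 = 1 is (p_{k-1}, q_{k-1}) = (p_9, q_9); compute convergents through index 9.
Convergents (p_i = a_i*p_{i-1} + p_{i-2}, q_i = a_i*q_{i-1} + q_{i-2} with p_{-2}=0, p_{-1}=1, q_{-2}=1, q_{-1}=0):
  i=0: a_0=21, p_0 = 21*1 + 0 = 21, q_0 = 21*0 + 1 = 1.
  i=1: a_1=1, p_1 = 1*21 + 1 = 22, q_1 = 1*1 + 0 = 1.
  i=2: a_2=1, p_2 = 1*22 + 21 = 43, q_2 = 1*1 + 1 = 2.
  i=3: a_3=5, p_3 = 5*43 + 22 = 237, q_3 = 5*2 + 1 = 11.
  i=4: a_4=1, p_4 = 1*237 + 43 = 280, q_4 = 1*11 + 2 = 13.
  i=5: a_5=1, p_5 = 1*280 + 237 = 517, q_5 = 1*13 + 11 = 24.
  i=6: a_6=1, p_6 = 1*517 + 280 = 797, q_6 = 1*24 + 13 = 37.
  i=7: a_7=5, p_7 = 5*797 + 517 = 4502, q_7 = 5*37 + 24 = 209.
  i=8: a_8=1, p_8 = 1*4502 + 797 = 5299, q_8 = 1*209 + 37 = 246.
  i=9: a_9=1, p_9 = 1*5299 + 4502 = 9801, q_9 = 1*246 + 209 = 455.
Check: 9801^2 - 464*455^2 = 96059601 - 96059600 = 1, so (x, y) = (9801, 455) solves the equation, and by the theorem it is the least positive solution.

(x, y) = (9801, 455)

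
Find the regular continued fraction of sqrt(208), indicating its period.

[14; (2, 2, 1, 2, 2, 28)]

Write x_i = (sqrt(208) + m_i)/d_i with (m_0, d_0) = (0, 1). a_0 = floor(sqrt(208)) = 14, since 14^2 = 196 <= 208 < 225 = 15^2.
Iterate m_{i+1} = d_i*a_i - m_i, d_{i+1} = (208 - m_{i+1}^2)/d_i, a_{i+1} = floor((a_0 + m_{i+1})/d_{i+1}):
  m_1 = 1*14 - 0 = 14, d_1 = (208 - 14^2)/1 = 12/1 = 12, a_1 = floor((14 + 14)/12) = 2.
  m_2 = 12*2 - 14 = 10, d_2 = (208 - 10^2)/12 = 108/12 = 9, a_2 = floor((14 + 10)/9) = 2.
  m_3 = 9*2 - 10 = 8, d_3 = (208 - 8^2)/9 = 144/9 = 16, a_3 = floor((14 + 8)/16) = 1.
  m_4 = 16*1 - 8 = 8, d_4 = (208 - 8^2)/16 = 144/16 = 9, a_4 = floor((14 + 8)/9) = 2.
  m_5 = 9*2 - 8 = 10, d_5 = (208 - 10^2)/9 = 108/9 = 12, a_5 = floor((14 + 10)/12) = 2.
  m_6 = 12*2 - 10 = 14, d_6 = (208 - 14^2)/12 = 12/12 = 1, a_6 = floor((14 + 14)/1) = 28.
  m_7 = 1*28 - 14 = 14, d_7 = (208 - 14^2)/1 = 12/1 = 12: (m_7, d_7) = (m_1, d_1) = (14, 12), so from here the quotients repeat a_1, ..., a_6; the period length is 6.
Hence the expansion of sqrt(208) is a_0 = 14 followed by the repeating block 2, 2, 1, 2, 2, 28 (period 6).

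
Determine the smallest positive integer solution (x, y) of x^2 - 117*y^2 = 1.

(x, y) = (649, 60)

First expand sqrt(117) as a continued fraction. With x_i = (sqrt(117) + m_i)/d_i and (m_0, d_0) = (0, 1): a_0 = floor(sqrt(117)) = 10, since 10^2 = 100 <= 117 < 121 = 11^2.
Iterate m_{i+1} = d_i*a_i - m_i, d_{i+1} = (117 - m_{i+1}^2)/d_i, a_{i+1} = floor((a_0 + m_{i+1})/d_{i+1}):
  m_1 = 1*10 - 0 = 10, d_1 = (117 - 10^2)/1 = 17/1 = 17, a_1 = floor((10 + 10)/17) = 1.
  m_2 = 17*1 - 10 = 7, d_2 = (117 - 7^2)/17 = 68/17 = 4, a_2 = floor((10 + 7)/4) = 4.
  m_3 = 4*4 - 7 = 9, d_3 = (117 - 9^2)/4 = 36/4 = 9, a_3 = floor((10 + 9)/9) = 2.
  m_4 = 9*2 - 9 = 9, d_4 = (117 - 9^2)/9 = 36/9 = 4, a_4 = floor((10 + 9)/4) = 4.
  m_5 = 4*4 - 9 = 7, d_5 = (117 - 7^2)/4 = 68/4 = 17, a_5 = floor((10 + 7)/17) = 1.
  m_6 = 17*1 - 7 = 10, d_6 = (117 - 10^2)/17 = 17/17 = 1, a_6 = floor((10 + 10)/1) = 20.
  m_7 = 1*20 - 10 = 10, d_7 = (117 - 10^2)/1 = 17/1 = 17: (m_7, d_7) = (m_1, d_1) = (10, 17), so from here the quotients repeat a_1, ..., a_6; the period length is 6.
So sqrt(117) = [10; (1, 4, 2, 4, 1, 20)] with period length k = 6.
k is even, so the fundamental solution of x^2 - 117y^2 = 1 is (p_{k-1}, q_{k-1}) = (p_5, q_5); compute convergents through index 5.
Convergents (p_i = a_i*p_{i-1} + p_{i-2}, q_i = a_i*q_{i-1} + q_{i-2} with p_{-2}=0, p_{-1}=1, q_{-2}=1, q_{-1}=0):
  i=0: a_0=10, p_0 = 10*1 + 0 = 10, q_0 = 10*0 + 1 = 1.
  i=1: a_1=1, p_1 = 1*10 + 1 = 11, q_1 = 1*1 + 0 = 1.
  i=2: a_2=4, p_2 = 4*11 + 10 = 54, q_2 = 4*1 + 1 = 5.
  i=3: a_3=2, p_3 = 2*54 + 11 = 119, q_3 = 2*5 + 1 = 11.
  i=4: a_4=4, p_4 = 4*119 + 54 = 530, q_4 = 4*11 + 5 = 49.
  i=5: a_5=1, p_5 = 1*530 + 119 = 649, q_5 = 1*49 + 11 = 60.
Check: 649^2 - 117*60^2 = 421201 - 421200 = 1, so (x, y) = (649, 60) solves the equation, and by the theorem it is the least positive solution.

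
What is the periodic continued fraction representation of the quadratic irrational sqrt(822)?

Write x_i = (sqrt(822) + m_i)/d_i with (m_0, d_0) = (0, 1). a_0 = floor(sqrt(822)) = 28, since 28^2 = 784 <= 822 < 841 = 29^2.
Iterate m_{i+1} = d_i*a_i - m_i, d_{i+1} = (822 - m_{i+1}^2)/d_i, a_{i+1} = floor((a_0 + m_{i+1})/d_{i+1}):
  m_1 = 1*28 - 0 = 28, d_1 = (822 - 28^2)/1 = 38/1 = 38, a_1 = floor((28 + 28)/38) = 1.
  m_2 = 38*1 - 28 = 10, d_2 = (822 - 10^2)/38 = 722/38 = 19, a_2 = floor((28 + 10)/19) = 2.
  m_3 = 19*2 - 10 = 28, d_3 = (822 - 28^2)/19 = 38/19 = 2, a_3 = floor((28 + 28)/2) = 28.
  m_4 = 2*28 - 28 = 28, d_4 = (822 - 28^2)/2 = 38/2 = 19, a_4 = floor((28 + 28)/19) = 2.
  m_5 = 19*2 - 28 = 10, d_5 = (822 - 10^2)/19 = 722/19 = 38, a_5 = floor((28 + 10)/38) = 1.
  m_6 = 38*1 - 10 = 28, d_6 = (822 - 28^2)/38 = 38/38 = 1, a_6 = floor((28 + 28)/1) = 56.
  m_7 = 1*56 - 28 = 28, d_7 = (822 - 28^2)/1 = 38/1 = 38: (m_7, d_7) = (m_1, d_1) = (28, 38), so from here the quotients repeat a_1, ..., a_6; the period length is 6.
Hence the expansion of sqrt(822) is a_0 = 28 followed by the repeating block 1, 2, 28, 2, 1, 56 (period 6).

[28; (1, 2, 28, 2, 1, 56)]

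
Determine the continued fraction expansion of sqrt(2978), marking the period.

Write x_i = (sqrt(2978) + m_i)/d_i with (m_0, d_0) = (0, 1). a_0 = floor(sqrt(2978)) = 54, since 54^2 = 2916 <= 2978 < 3025 = 55^2.
Iterate m_{i+1} = d_i*a_i - m_i, d_{i+1} = (2978 - m_{i+1}^2)/d_i, a_{i+1} = floor((a_0 + m_{i+1})/d_{i+1}):
  m_1 = 1*54 - 0 = 54, d_1 = (2978 - 54^2)/1 = 62/1 = 62, a_1 = floor((54 + 54)/62) = 1.
  m_2 = 62*1 - 54 = 8, d_2 = (2978 - 8^2)/62 = 2914/62 = 47, a_2 = floor((54 + 8)/47) = 1.
  m_3 = 47*1 - 8 = 39, d_3 = (2978 - 39^2)/47 = 1457/47 = 31, a_3 = floor((54 + 39)/31) = 3.
  m_4 = 31*3 - 39 = 54, d_4 = (2978 - 54^2)/31 = 62/31 = 2, a_4 = floor((54 + 54)/2) = 54.
  m_5 = 2*54 - 54 = 54, d_5 = (2978 - 54^2)/2 = 62/2 = 31, a_5 = floor((54 + 54)/31) = 3.
  m_6 = 31*3 - 54 = 39, d_6 = (2978 - 39^2)/31 = 1457/31 = 47, a_6 = floor((54 + 39)/47) = 1.
  m_7 = 47*1 - 39 = 8, d_7 = (2978 - 8^2)/47 = 2914/47 = 62, a_7 = floor((54 + 8)/62) = 1.
  m_8 = 62*1 - 8 = 54, d_8 = (2978 - 54^2)/62 = 62/62 = 1, a_8 = floor((54 + 54)/1) = 108.
  m_9 = 1*108 - 54 = 54, d_9 = (2978 - 54^2)/1 = 62/1 = 62: (m_9, d_9) = (m_1, d_1) = (54, 62), so from here the quotients repeat a_1, ..., a_8; the period length is 8.
Hence the expansion of sqrt(2978) is a_0 = 54 followed by the repeating block 1, 1, 3, 54, 3, 1, 1, 108 (period 8).

[54; (1, 1, 3, 54, 3, 1, 1, 108)]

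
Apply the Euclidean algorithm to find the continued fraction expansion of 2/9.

[0; 4, 2]

Run the Euclidean algorithm on 2 and 9; the successive quotients are the partial quotients a_0, a_1, ... (each step inverts the fractional part left over by the previous one):
  2 = 0*9 + 2, so a_0 = 0.
  9 = 4*2 + 1, so a_1 = 4.
  2 = 2*1 + 0, so a_2 = 2.
The remainder reaches 0 after 3 divisions, so the expansion has 3 partial quotients, read off in order.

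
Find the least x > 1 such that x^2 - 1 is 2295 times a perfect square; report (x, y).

First expand sqrt(2295) as a continued fraction. With x_i = (sqrt(2295) + m_i)/d_i and (m_0, d_0) = (0, 1): a_0 = floor(sqrt(2295)) = 47, since 47^2 = 2209 <= 2295 < 2304 = 48^2.
Iterate m_{i+1} = d_i*a_i - m_i, d_{i+1} = (2295 - m_{i+1}^2)/d_i, a_{i+1} = floor((a_0 + m_{i+1})/d_{i+1}):
  m_1 = 1*47 - 0 = 47, d_1 = (2295 - 47^2)/1 = 86/1 = 86, a_1 = floor((47 + 47)/86) = 1.
  m_2 = 86*1 - 47 = 39, d_2 = (2295 - 39^2)/86 = 774/86 = 9, a_2 = floor((47 + 39)/9) = 9.
  m_3 = 9*9 - 39 = 42, d_3 = (2295 - 42^2)/9 = 531/9 = 59, a_3 = floor((47 + 42)/59) = 1.
  m_4 = 59*1 - 42 = 17, d_4 = (2295 - 17^2)/59 = 2006/59 = 34, a_4 = floor((47 + 17)/34) = 1.
  m_5 = 34*1 - 17 = 17, d_5 = (2295 - 17^2)/34 = 2006/34 = 59, a_5 = floor((47 + 17)/59) = 1.
  m_6 = 59*1 - 17 = 42, d_6 = (2295 - 42^2)/59 = 531/59 = 9, a_6 = floor((47 + 42)/9) = 9.
  m_7 = 9*9 - 42 = 39, d_7 = (2295 - 39^2)/9 = 774/9 = 86, a_7 = floor((47 + 39)/86) = 1.
  m_8 = 86*1 - 39 = 47, d_8 = (2295 - 47^2)/86 = 86/86 = 1, a_8 = floor((47 + 47)/1) = 94.
  m_9 = 1*94 - 47 = 47, d_9 = (2295 - 47^2)/1 = 86/1 = 86: (m_9, d_9) = (m_1, d_1) = (47, 86), so from here the quotients repeat a_1, ..., a_8; the period length is 8.
So sqrt(2295) = [47; (1, 9, 1, 1, 1, 9, 1, 94)] with period length k = 8.
k is even, so the fundamental solution of x^2 - 2295y^2 = 1 is (p_{k-1}, q_{k-1}) = (p_7, q_7); compute convergents through index 7.
Convergents (p_i = a_i*p_{i-1} + p_{i-2}, q_i = a_i*q_{i-1} + q_{i-2} with p_{-2}=0, p_{-1}=1, q_{-2}=1, q_{-1}=0):
  i=0: a_0=47, p_0 = 47*1 + 0 = 47, q_0 = 47*0 + 1 = 1.
  i=1: a_1=1, p_1 = 1*47 + 1 = 48, q_1 = 1*1 + 0 = 1.
  i=2: a_2=9, p_2 = 9*48 + 47 = 479, q_2 = 9*1 + 1 = 10.
  i=3: a_3=1, p_3 = 1*479 + 48 = 527, q_3 = 1*10 + 1 = 11.
  i=4: a_4=1, p_4 = 1*527 + 479 = 1006, q_4 = 1*11 + 10 = 21.
  i=5: a_5=1, p_5 = 1*1006 + 527 = 1533, q_5 = 1*21 + 11 = 32.
  i=6: a_6=9, p_6 = 9*1533 + 1006 = 14803, q_6 = 9*32 + 21 = 309.
  i=7: a_7=1, p_7 = 1*14803 + 1533 = 16336, q_7 = 1*309 + 32 = 341.
Check: 16336^2 - 2295*341^2 = 266864896 - 266864895 = 1, so (x, y) = (16336, 341) solves the equation, and by the theorem it is the least positive solution.

(x, y) = (16336, 341)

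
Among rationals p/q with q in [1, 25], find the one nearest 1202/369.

75/23

Expand x = 1202/369 as a continued fraction with the Euclidean algorithm:
  1202 = 3*369 + 95, so a_0 = 3.
  369 = 3*95 + 84, so a_1 = 3.
  95 = 1*84 + 11, so a_2 = 1.
  84 = 7*11 + 7, so a_3 = 7.
  11 = 1*7 + 4, so a_4 = 1.
  7 = 1*4 + 3, so a_5 = 1.
  4 = 1*3 + 1, so a_6 = 1.
  3 = 3*1 + 0, so a_7 = 3.
so x = [3; 3, 1, 7, 1, 1, 1, 3].
Convergents (p_i = a_i*p_{i-1} + p_{i-2}, q_i = a_i*q_{i-1} + q_{i-2} with p_{-2}=0, p_{-1}=1, q_{-2}=1, q_{-1}=0), until the denominator exceeds 25:
  i=0: a_0=3, p_0 = 3*1 + 0 = 3, q_0 = 3*0 + 1 = 1.
  i=1: a_1=3, p_1 = 3*3 + 1 = 10, q_1 = 3*1 + 0 = 3.
  i=2: a_2=1, p_2 = 1*10 + 3 = 13, q_2 = 1*3 + 1 = 4.
  i=3: a_3=7, p_3 = 7*13 + 10 = 101, q_3 = 7*4 + 3 = 31.
q_3 = 31 > 25, so the last convergent with denominator <= 25 is p_2/q_2 = 13/4.
The closest fraction with denominator <= 25 is either p_2/q_2 or the intermediate fraction (k*p_2 + p_1)/(k*q_2 + q_1) with the largest k >= 1 whose denominator stays <= 25; these approach x as k grows, and every other convergent or intermediate fraction in range is farther away.
Largest k: floor((25 - q_1)/q_2) = floor((25 - 3)/4) = 5.
That gives (5*13 + 10)/(5*4 + 3) = 75/23.
Compare the errors: |x - 13/4| = |1202*4 - 13*369|/(369*4) = 11/1476, and |x - 75/23| = |1202*23 - 75*369|/(369*23) = 29/8487.
Cross-multiplying, 29*1476 = 42804 < 93357 = 11*8487, so 29/8487 is smaller: the intermediate fraction 75/23 is closer to x than 13/4.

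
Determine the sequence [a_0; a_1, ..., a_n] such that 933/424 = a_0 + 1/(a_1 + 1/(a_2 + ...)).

Run the Euclidean algorithm on 933 and 424; the successive quotients are the partial quotients a_0, a_1, ... (each step inverts the fractional part left over by the previous one):
  933 = 2*424 + 85, so a_0 = 2.
  424 = 4*85 + 84, so a_1 = 4.
  85 = 1*84 + 1, so a_2 = 1.
  84 = 84*1 + 0, so a_3 = 84.
The remainder reaches 0 after 4 divisions, so the expansion has 4 partial quotients, read off in order.

[2; 4, 1, 84]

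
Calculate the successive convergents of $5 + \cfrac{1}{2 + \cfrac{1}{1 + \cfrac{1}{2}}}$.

Using the convergent recurrence p_i = a_i*p_{i-1} + p_{i-2}, q_i = a_i*q_{i-1} + q_{i-2} with p_{-2}=0, p_{-1}=1, q_{-2}=1, q_{-1}=0:
  i=0: a_0=5, p_0 = 5*1 + 0 = 5, q_0 = 5*0 + 1 = 1.
  i=1: a_1=2, p_1 = 2*5 + 1 = 11, q_1 = 2*1 + 0 = 2.
  i=2: a_2=1, p_2 = 1*11 + 5 = 16, q_2 = 1*2 + 1 = 3.
  i=3: a_3=2, p_3 = 2*16 + 11 = 43, q_3 = 2*3 + 2 = 8.

5/1, 11/2, 16/3, 43/8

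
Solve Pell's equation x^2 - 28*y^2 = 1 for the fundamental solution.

(x, y) = (127, 24)

First expand sqrt(28) as a continued fraction. With x_i = (sqrt(28) + m_i)/d_i and (m_0, d_0) = (0, 1): a_0 = floor(sqrt(28)) = 5, since 5^2 = 25 <= 28 < 36 = 6^2.
Iterate m_{i+1} = d_i*a_i - m_i, d_{i+1} = (28 - m_{i+1}^2)/d_i, a_{i+1} = floor((a_0 + m_{i+1})/d_{i+1}):
  m_1 = 1*5 - 0 = 5, d_1 = (28 - 5^2)/1 = 3/1 = 3, a_1 = floor((5 + 5)/3) = 3.
  m_2 = 3*3 - 5 = 4, d_2 = (28 - 4^2)/3 = 12/3 = 4, a_2 = floor((5 + 4)/4) = 2.
  m_3 = 4*2 - 4 = 4, d_3 = (28 - 4^2)/4 = 12/4 = 3, a_3 = floor((5 + 4)/3) = 3.
  m_4 = 3*3 - 4 = 5, d_4 = (28 - 5^2)/3 = 3/3 = 1, a_4 = floor((5 + 5)/1) = 10.
  m_5 = 1*10 - 5 = 5, d_5 = (28 - 5^2)/1 = 3/1 = 3: (m_5, d_5) = (m_1, d_1) = (5, 3), so from here the quotients repeat a_1, ..., a_4; the period length is 4.
So sqrt(28) = [5; (3, 2, 3, 10)] with period length k = 4.
k is even, so the fundamental solution of x^2 - 28y^2 = 1 is (p_{k-1}, q_{k-1}) = (p_3, q_3); compute convergents through index 3.
Convergents (p_i = a_i*p_{i-1} + p_{i-2}, q_i = a_i*q_{i-1} + q_{i-2} with p_{-2}=0, p_{-1}=1, q_{-2}=1, q_{-1}=0):
  i=0: a_0=5, p_0 = 5*1 + 0 = 5, q_0 = 5*0 + 1 = 1.
  i=1: a_1=3, p_1 = 3*5 + 1 = 16, q_1 = 3*1 + 0 = 3.
  i=2: a_2=2, p_2 = 2*16 + 5 = 37, q_2 = 2*3 + 1 = 7.
  i=3: a_3=3, p_3 = 3*37 + 16 = 127, q_3 = 3*7 + 3 = 24.
Check: 127^2 - 28*24^2 = 16129 - 16128 = 1, so (x, y) = (127, 24) solves the equation, and by the theorem it is the least positive solution.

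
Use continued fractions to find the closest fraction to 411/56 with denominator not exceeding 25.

22/3

Expand x = 411/56 as a continued fraction with the Euclidean algorithm:
  411 = 7*56 + 19, so a_0 = 7.
  56 = 2*19 + 18, so a_1 = 2.
  19 = 1*18 + 1, so a_2 = 1.
  18 = 18*1 + 0, so a_3 = 18.
so x = [7; 2, 1, 18].
Convergents (p_i = a_i*p_{i-1} + p_{i-2}, q_i = a_i*q_{i-1} + q_{i-2} with p_{-2}=0, p_{-1}=1, q_{-2}=1, q_{-1}=0), until the denominator exceeds 25:
  i=0: a_0=7, p_0 = 7*1 + 0 = 7, q_0 = 7*0 + 1 = 1.
  i=1: a_1=2, p_1 = 2*7 + 1 = 15, q_1 = 2*1 + 0 = 2.
  i=2: a_2=1, p_2 = 1*15 + 7 = 22, q_2 = 1*2 + 1 = 3.
  i=3: a_3=18, p_3 = 18*22 + 15 = 411, q_3 = 18*3 + 2 = 56.
q_3 = 56 > 25, so the last convergent with denominator <= 25 is p_2/q_2 = 22/3.
The closest fraction with denominator <= 25 is either p_2/q_2 or the intermediate fraction (k*p_2 + p_1)/(k*q_2 + q_1) with the largest k >= 1 whose denominator stays <= 25; these approach x as k grows, and every other convergent or intermediate fraction in range is farther away.
Largest k: floor((25 - q_1)/q_2) = floor((25 - 2)/3) = 7.
That gives (7*22 + 15)/(7*3 + 2) = 169/23.
Compare the errors: |x - 22/3| = |411*3 - 22*56|/(56*3) = 1/168, and |x - 169/23| = |411*23 - 169*56|/(56*23) = 11/1288.
Cross-multiplying, 1*1288 = 1288 < 1848 = 11*168, so 1/168 is smaller: the convergent 22/3 is closer to x than 169/23.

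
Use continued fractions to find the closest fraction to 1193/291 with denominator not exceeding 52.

Expand x = 1193/291 as a continued fraction with the Euclidean algorithm:
  1193 = 4*291 + 29, so a_0 = 4.
  291 = 10*29 + 1, so a_1 = 10.
  29 = 29*1 + 0, so a_2 = 29.
so x = [4; 10, 29].
Convergents (p_i = a_i*p_{i-1} + p_{i-2}, q_i = a_i*q_{i-1} + q_{i-2} with p_{-2}=0, p_{-1}=1, q_{-2}=1, q_{-1}=0), until the denominator exceeds 52:
  i=0: a_0=4, p_0 = 4*1 + 0 = 4, q_0 = 4*0 + 1 = 1.
  i=1: a_1=10, p_1 = 10*4 + 1 = 41, q_1 = 10*1 + 0 = 10.
  i=2: a_2=29, p_2 = 29*41 + 4 = 1193, q_2 = 29*10 + 1 = 291.
q_2 = 291 > 52, so the last convergent with denominator <= 52 is p_1/q_1 = 41/10.
The closest fraction with denominator <= 52 is either p_1/q_1 or the intermediate fraction (k*p_1 + p_0)/(k*q_1 + q_0) with the largest k >= 1 whose denominator stays <= 52; these approach x as k grows, and every other convergent or intermediate fraction in range is farther away.
Largest k: floor((52 - q_0)/q_1) = floor((52 - 1)/10) = 5.
That gives (5*41 + 4)/(5*10 + 1) = 209/51.
Compare the errors: |x - 41/10| = |1193*10 - 41*291|/(291*10) = 1/2910, and |x - 209/51| = |1193*51 - 209*291|/(291*51) = 24/14841.
Cross-multiplying, 1*14841 = 14841 < 69840 = 24*2910, so 1/2910 is smaller: the convergent 41/10 is closer to x than 209/51.

41/10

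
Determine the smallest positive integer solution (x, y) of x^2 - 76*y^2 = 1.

(x, y) = (57799, 6630)

First expand sqrt(76) as a continued fraction. With x_i = (sqrt(76) + m_i)/d_i and (m_0, d_0) = (0, 1): a_0 = floor(sqrt(76)) = 8, since 8^2 = 64 <= 76 < 81 = 9^2.
Iterate m_{i+1} = d_i*a_i - m_i, d_{i+1} = (76 - m_{i+1}^2)/d_i, a_{i+1} = floor((a_0 + m_{i+1})/d_{i+1}):
  m_1 = 1*8 - 0 = 8, d_1 = (76 - 8^2)/1 = 12/1 = 12, a_1 = floor((8 + 8)/12) = 1.
  m_2 = 12*1 - 8 = 4, d_2 = (76 - 4^2)/12 = 60/12 = 5, a_2 = floor((8 + 4)/5) = 2.
  m_3 = 5*2 - 4 = 6, d_3 = (76 - 6^2)/5 = 40/5 = 8, a_3 = floor((8 + 6)/8) = 1.
  m_4 = 8*1 - 6 = 2, d_4 = (76 - 2^2)/8 = 72/8 = 9, a_4 = floor((8 + 2)/9) = 1.
  m_5 = 9*1 - 2 = 7, d_5 = (76 - 7^2)/9 = 27/9 = 3, a_5 = floor((8 + 7)/3) = 5.
  m_6 = 3*5 - 7 = 8, d_6 = (76 - 8^2)/3 = 12/3 = 4, a_6 = floor((8 + 8)/4) = 4.
  m_7 = 4*4 - 8 = 8, d_7 = (76 - 8^2)/4 = 12/4 = 3, a_7 = floor((8 + 8)/3) = 5.
  m_8 = 3*5 - 8 = 7, d_8 = (76 - 7^2)/3 = 27/3 = 9, a_8 = floor((8 + 7)/9) = 1.
  m_9 = 9*1 - 7 = 2, d_9 = (76 - 2^2)/9 = 72/9 = 8, a_9 = floor((8 + 2)/8) = 1.
  m_10 = 8*1 - 2 = 6, d_10 = (76 - 6^2)/8 = 40/8 = 5, a_10 = floor((8 + 6)/5) = 2.
  m_11 = 5*2 - 6 = 4, d_11 = (76 - 4^2)/5 = 60/5 = 12, a_11 = floor((8 + 4)/12) = 1.
  m_12 = 12*1 - 4 = 8, d_12 = (76 - 8^2)/12 = 12/12 = 1, a_12 = floor((8 + 8)/1) = 16.
  m_13 = 1*16 - 8 = 8, d_13 = (76 - 8^2)/1 = 12/1 = 12: (m_13, d_13) = (m_1, d_1) = (8, 12), so from here the quotients repeat a_1, ..., a_12; the period length is 12.
So sqrt(76) = [8; (1, 2, 1, 1, 5, 4, 5, 1, 1, 2, 1, 16)] with period length k = 12.
k is even, so the fundamental solution of x^2 - 76y^2 = 1 is (p_{k-1}, q_{k-1}) = (p_11, q_11); compute convergents through index 11.
Convergents (p_i = a_i*p_{i-1} + p_{i-2}, q_i = a_i*q_{i-1} + q_{i-2} with p_{-2}=0, p_{-1}=1, q_{-2}=1, q_{-1}=0):
  i=0: a_0=8, p_0 = 8*1 + 0 = 8, q_0 = 8*0 + 1 = 1.
  i=1: a_1=1, p_1 = 1*8 + 1 = 9, q_1 = 1*1 + 0 = 1.
  i=2: a_2=2, p_2 = 2*9 + 8 = 26, q_2 = 2*1 + 1 = 3.
  i=3: a_3=1, p_3 = 1*26 + 9 = 35, q_3 = 1*3 + 1 = 4.
  i=4: a_4=1, p_4 = 1*35 + 26 = 61, q_4 = 1*4 + 3 = 7.
  i=5: a_5=5, p_5 = 5*61 + 35 = 340, q_5 = 5*7 + 4 = 39.
  i=6: a_6=4, p_6 = 4*340 + 61 = 1421, q_6 = 4*39 + 7 = 163.
  i=7: a_7=5, p_7 = 5*1421 + 340 = 7445, q_7 = 5*163 + 39 = 854.
  i=8: a_8=1, p_8 = 1*7445 + 1421 = 8866, q_8 = 1*854 + 163 = 1017.
  i=9: a_9=1, p_9 = 1*8866 + 7445 = 16311, q_9 = 1*1017 + 854 = 1871.
  i=10: a_10=2, p_10 = 2*16311 + 8866 = 41488, q_10 = 2*1871 + 1017 = 4759.
  i=11: a_11=1, p_11 = 1*41488 + 16311 = 57799, q_11 = 1*4759 + 1871 = 6630.
Check: 57799^2 - 76*6630^2 = 3340724401 - 3340724400 = 1, so (x, y) = (57799, 6630) solves the equation, and by the theorem it is the least positive solution.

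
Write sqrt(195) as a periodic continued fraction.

Write x_i = (sqrt(195) + m_i)/d_i with (m_0, d_0) = (0, 1). a_0 = floor(sqrt(195)) = 13, since 13^2 = 169 <= 195 < 196 = 14^2.
Iterate m_{i+1} = d_i*a_i - m_i, d_{i+1} = (195 - m_{i+1}^2)/d_i, a_{i+1} = floor((a_0 + m_{i+1})/d_{i+1}):
  m_1 = 1*13 - 0 = 13, d_1 = (195 - 13^2)/1 = 26/1 = 26, a_1 = floor((13 + 13)/26) = 1.
  m_2 = 26*1 - 13 = 13, d_2 = (195 - 13^2)/26 = 26/26 = 1, a_2 = floor((13 + 13)/1) = 26.
  m_3 = 1*26 - 13 = 13, d_3 = (195 - 13^2)/1 = 26/1 = 26: (m_3, d_3) = (m_1, d_1) = (13, 26), so from here the quotients repeat a_1, a_2; the period length is 2.
Hence the expansion of sqrt(195) is a_0 = 13 followed by the repeating block 1, 26 (period 2).

[13; (1, 26)]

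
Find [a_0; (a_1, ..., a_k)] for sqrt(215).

Write x_i = (sqrt(215) + m_i)/d_i with (m_0, d_0) = (0, 1). a_0 = floor(sqrt(215)) = 14, since 14^2 = 196 <= 215 < 225 = 15^2.
Iterate m_{i+1} = d_i*a_i - m_i, d_{i+1} = (215 - m_{i+1}^2)/d_i, a_{i+1} = floor((a_0 + m_{i+1})/d_{i+1}):
  m_1 = 1*14 - 0 = 14, d_1 = (215 - 14^2)/1 = 19/1 = 19, a_1 = floor((14 + 14)/19) = 1.
  m_2 = 19*1 - 14 = 5, d_2 = (215 - 5^2)/19 = 190/19 = 10, a_2 = floor((14 + 5)/10) = 1.
  m_3 = 10*1 - 5 = 5, d_3 = (215 - 5^2)/10 = 190/10 = 19, a_3 = floor((14 + 5)/19) = 1.
  m_4 = 19*1 - 5 = 14, d_4 = (215 - 14^2)/19 = 19/19 = 1, a_4 = floor((14 + 14)/1) = 28.
  m_5 = 1*28 - 14 = 14, d_5 = (215 - 14^2)/1 = 19/1 = 19: (m_5, d_5) = (m_1, d_1) = (14, 19), so from here the quotients repeat a_1, ..., a_4; the period length is 4.
Hence the expansion of sqrt(215) is a_0 = 14 followed by the repeating block 1, 1, 1, 28 (period 4).

[14; (1, 1, 1, 28)]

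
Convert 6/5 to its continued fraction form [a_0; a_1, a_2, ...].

Run the Euclidean algorithm on 6 and 5; the successive quotients are the partial quotients a_0, a_1, ... (each step inverts the fractional part left over by the previous one):
  6 = 1*5 + 1, so a_0 = 1.
  5 = 5*1 + 0, so a_1 = 5.
The remainder reaches 0 after 2 divisions, so the expansion has 2 partial quotients, read off in order.

[1; 5]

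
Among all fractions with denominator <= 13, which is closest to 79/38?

27/13

Expand x = 79/38 as a continued fraction with the Euclidean algorithm:
  79 = 2*38 + 3, so a_0 = 2.
  38 = 12*3 + 2, so a_1 = 12.
  3 = 1*2 + 1, so a_2 = 1.
  2 = 2*1 + 0, so a_3 = 2.
so x = [2; 12, 1, 2].
Convergents (p_i = a_i*p_{i-1} + p_{i-2}, q_i = a_i*q_{i-1} + q_{i-2} with p_{-2}=0, p_{-1}=1, q_{-2}=1, q_{-1}=0), until the denominator exceeds 13:
  i=0: a_0=2, p_0 = 2*1 + 0 = 2, q_0 = 2*0 + 1 = 1.
  i=1: a_1=12, p_1 = 12*2 + 1 = 25, q_1 = 12*1 + 0 = 12.
  i=2: a_2=1, p_2 = 1*25 + 2 = 27, q_2 = 1*12 + 1 = 13.
  i=3: a_3=2, p_3 = 2*27 + 25 = 79, q_3 = 2*13 + 12 = 38.
q_3 = 38 > 13, so the last convergent with denominator <= 13 is p_2/q_2 = 27/13.
The closest fraction with denominator <= 13 is either p_2/q_2 or the intermediate fraction (k*p_2 + p_1)/(k*q_2 + q_1) with the largest k >= 1 whose denominator stays <= 13; these approach x as k grows, and every other convergent or intermediate fraction in range is farther away.
Largest k: floor((13 - q_1)/q_2) = floor((13 - 12)/13) = 0.
Since k = 0, no intermediate fraction beyond p_2/q_2 has denominator <= 13, so the convergent 27/13 is the closest (its error is |79*13 - 27*38|/(38*13) = 1/494).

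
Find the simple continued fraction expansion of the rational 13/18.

[0; 1, 2, 1, 1, 2]

Run the Euclidean algorithm on 13 and 18; the successive quotients are the partial quotients a_0, a_1, ... (each step inverts the fractional part left over by the previous one):
  13 = 0*18 + 13, so a_0 = 0.
  18 = 1*13 + 5, so a_1 = 1.
  13 = 2*5 + 3, so a_2 = 2.
  5 = 1*3 + 2, so a_3 = 1.
  3 = 1*2 + 1, so a_4 = 1.
  2 = 2*1 + 0, so a_5 = 2.
The remainder reaches 0 after 6 divisions, so the expansion has 6 partial quotients, read off in order.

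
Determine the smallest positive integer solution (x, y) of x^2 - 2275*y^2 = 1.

First expand sqrt(2275) as a continued fraction. With x_i = (sqrt(2275) + m_i)/d_i and (m_0, d_0) = (0, 1): a_0 = floor(sqrt(2275)) = 47, since 47^2 = 2209 <= 2275 < 2304 = 48^2.
Iterate m_{i+1} = d_i*a_i - m_i, d_{i+1} = (2275 - m_{i+1}^2)/d_i, a_{i+1} = floor((a_0 + m_{i+1})/d_{i+1}):
  m_1 = 1*47 - 0 = 47, d_1 = (2275 - 47^2)/1 = 66/1 = 66, a_1 = floor((47 + 47)/66) = 1.
  m_2 = 66*1 - 47 = 19, d_2 = (2275 - 19^2)/66 = 1914/66 = 29, a_2 = floor((47 + 19)/29) = 2.
  m_3 = 29*2 - 19 = 39, d_3 = (2275 - 39^2)/29 = 754/29 = 26, a_3 = floor((47 + 39)/26) = 3.
  m_4 = 26*3 - 39 = 39, d_4 = (2275 - 39^2)/26 = 754/26 = 29, a_4 = floor((47 + 39)/29) = 2.
  m_5 = 29*2 - 39 = 19, d_5 = (2275 - 19^2)/29 = 1914/29 = 66, a_5 = floor((47 + 19)/66) = 1.
  m_6 = 66*1 - 19 = 47, d_6 = (2275 - 47^2)/66 = 66/66 = 1, a_6 = floor((47 + 47)/1) = 94.
  m_7 = 1*94 - 47 = 47, d_7 = (2275 - 47^2)/1 = 66/1 = 66: (m_7, d_7) = (m_1, d_1) = (47, 66), so from here the quotients repeat a_1, ..., a_6; the period length is 6.
So sqrt(2275) = [47; (1, 2, 3, 2, 1, 94)] with period length k = 6.
k is even, so the fundamental solution of x^2 - 2275y^2 = 1 is (p_{k-1}, q_{k-1}) = (p_5, q_5); compute convergents through index 5.
Convergents (p_i = a_i*p_{i-1} + p_{i-2}, q_i = a_i*q_{i-1} + q_{i-2} with p_{-2}=0, p_{-1}=1, q_{-2}=1, q_{-1}=0):
  i=0: a_0=47, p_0 = 47*1 + 0 = 47, q_0 = 47*0 + 1 = 1.
  i=1: a_1=1, p_1 = 1*47 + 1 = 48, q_1 = 1*1 + 0 = 1.
  i=2: a_2=2, p_2 = 2*48 + 47 = 143, q_2 = 2*1 + 1 = 3.
  i=3: a_3=3, p_3 = 3*143 + 48 = 477, q_3 = 3*3 + 1 = 10.
  i=4: a_4=2, p_4 = 2*477 + 143 = 1097, q_4 = 2*10 + 3 = 23.
  i=5: a_5=1, p_5 = 1*1097 + 477 = 1574, q_5 = 1*23 + 10 = 33.
Check: 1574^2 - 2275*33^2 = 2477476 - 2477475 = 1, so (x, y) = (1574, 33) solves the equation, and by the theorem it is the least positive solution.

(x, y) = (1574, 33)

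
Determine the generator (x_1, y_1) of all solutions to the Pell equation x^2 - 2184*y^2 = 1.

First expand sqrt(2184) as a continued fraction. With x_i = (sqrt(2184) + m_i)/d_i and (m_0, d_0) = (0, 1): a_0 = floor(sqrt(2184)) = 46, since 46^2 = 2116 <= 2184 < 2209 = 47^2.
Iterate m_{i+1} = d_i*a_i - m_i, d_{i+1} = (2184 - m_{i+1}^2)/d_i, a_{i+1} = floor((a_0 + m_{i+1})/d_{i+1}):
  m_1 = 1*46 - 0 = 46, d_1 = (2184 - 46^2)/1 = 68/1 = 68, a_1 = floor((46 + 46)/68) = 1.
  m_2 = 68*1 - 46 = 22, d_2 = (2184 - 22^2)/68 = 1700/68 = 25, a_2 = floor((46 + 22)/25) = 2.
  m_3 = 25*2 - 22 = 28, d_3 = (2184 - 28^2)/25 = 1400/25 = 56, a_3 = floor((46 + 28)/56) = 1.
  m_4 = 56*1 - 28 = 28, d_4 = (2184 - 28^2)/56 = 1400/56 = 25, a_4 = floor((46 + 28)/25) = 2.
  m_5 = 25*2 - 28 = 22, d_5 = (2184 - 22^2)/25 = 1700/25 = 68, a_5 = floor((46 + 22)/68) = 1.
  m_6 = 68*1 - 22 = 46, d_6 = (2184 - 46^2)/68 = 68/68 = 1, a_6 = floor((46 + 46)/1) = 92.
  m_7 = 1*92 - 46 = 46, d_7 = (2184 - 46^2)/1 = 68/1 = 68: (m_7, d_7) = (m_1, d_1) = (46, 68), so from here the quotients repeat a_1, ..., a_6; the period length is 6.
So sqrt(2184) = [46; (1, 2, 1, 2, 1, 92)] with period length k = 6.
k is even, so the fundamental solution of x^2 - 2184y^2 = 1 is (p_{k-1}, q_{k-1}) = (p_5, q_5); compute convergents through index 5.
Convergents (p_i = a_i*p_{i-1} + p_{i-2}, q_i = a_i*q_{i-1} + q_{i-2} with p_{-2}=0, p_{-1}=1, q_{-2}=1, q_{-1}=0):
  i=0: a_0=46, p_0 = 46*1 + 0 = 46, q_0 = 46*0 + 1 = 1.
  i=1: a_1=1, p_1 = 1*46 + 1 = 47, q_1 = 1*1 + 0 = 1.
  i=2: a_2=2, p_2 = 2*47 + 46 = 140, q_2 = 2*1 + 1 = 3.
  i=3: a_3=1, p_3 = 1*140 + 47 = 187, q_3 = 1*3 + 1 = 4.
  i=4: a_4=2, p_4 = 2*187 + 140 = 514, q_4 = 2*4 + 3 = 11.
  i=5: a_5=1, p_5 = 1*514 + 187 = 701, q_5 = 1*11 + 4 = 15.
Check: 701^2 - 2184*15^2 = 491401 - 491400 = 1, so (x, y) = (701, 15) solves the equation, and by the theorem it is the least positive solution.

(x, y) = (701, 15)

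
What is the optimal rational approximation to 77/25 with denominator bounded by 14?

Expand x = 77/25 as a continued fraction with the Euclidean algorithm:
  77 = 3*25 + 2, so a_0 = 3.
  25 = 12*2 + 1, so a_1 = 12.
  2 = 2*1 + 0, so a_2 = 2.
so x = [3; 12, 2].
Convergents (p_i = a_i*p_{i-1} + p_{i-2}, q_i = a_i*q_{i-1} + q_{i-2} with p_{-2}=0, p_{-1}=1, q_{-2}=1, q_{-1}=0), until the denominator exceeds 14:
  i=0: a_0=3, p_0 = 3*1 + 0 = 3, q_0 = 3*0 + 1 = 1.
  i=1: a_1=12, p_1 = 12*3 + 1 = 37, q_1 = 12*1 + 0 = 12.
  i=2: a_2=2, p_2 = 2*37 + 3 = 77, q_2 = 2*12 + 1 = 25.
q_2 = 25 > 14, so the last convergent with denominator <= 14 is p_1/q_1 = 37/12.
The closest fraction with denominator <= 14 is either p_1/q_1 or the intermediate fraction (k*p_1 + p_0)/(k*q_1 + q_0) with the largest k >= 1 whose denominator stays <= 14; these approach x as k grows, and every other convergent or intermediate fraction in range is farther away.
Largest k: floor((14 - q_0)/q_1) = floor((14 - 1)/12) = 1.
That gives (1*37 + 3)/(1*12 + 1) = 40/13.
Compare the errors: |x - 37/12| = |77*12 - 37*25|/(25*12) = 1/300, and |x - 40/13| = |77*13 - 40*25|/(25*13) = 1/325.
Cross-multiplying, 1*300 = 300 < 325 = 1*325, so 1/325 is smaller: the intermediate fraction 40/13 is closer to x than 37/12.

40/13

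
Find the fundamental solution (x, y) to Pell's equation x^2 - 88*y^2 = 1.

First expand sqrt(88) as a continued fraction. With x_i = (sqrt(88) + m_i)/d_i and (m_0, d_0) = (0, 1): a_0 = floor(sqrt(88)) = 9, since 9^2 = 81 <= 88 < 100 = 10^2.
Iterate m_{i+1} = d_i*a_i - m_i, d_{i+1} = (88 - m_{i+1}^2)/d_i, a_{i+1} = floor((a_0 + m_{i+1})/d_{i+1}):
  m_1 = 1*9 - 0 = 9, d_1 = (88 - 9^2)/1 = 7/1 = 7, a_1 = floor((9 + 9)/7) = 2.
  m_2 = 7*2 - 9 = 5, d_2 = (88 - 5^2)/7 = 63/7 = 9, a_2 = floor((9 + 5)/9) = 1.
  m_3 = 9*1 - 5 = 4, d_3 = (88 - 4^2)/9 = 72/9 = 8, a_3 = floor((9 + 4)/8) = 1.
  m_4 = 8*1 - 4 = 4, d_4 = (88 - 4^2)/8 = 72/8 = 9, a_4 = floor((9 + 4)/9) = 1.
  m_5 = 9*1 - 4 = 5, d_5 = (88 - 5^2)/9 = 63/9 = 7, a_5 = floor((9 + 5)/7) = 2.
  m_6 = 7*2 - 5 = 9, d_6 = (88 - 9^2)/7 = 7/7 = 1, a_6 = floor((9 + 9)/1) = 18.
  m_7 = 1*18 - 9 = 9, d_7 = (88 - 9^2)/1 = 7/1 = 7: (m_7, d_7) = (m_1, d_1) = (9, 7), so from here the quotients repeat a_1, ..., a_6; the period length is 6.
So sqrt(88) = [9; (2, 1, 1, 1, 2, 18)] with period length k = 6.
k is even, so the fundamental solution of x^2 - 88y^2 = 1 is (p_{k-1}, q_{k-1}) = (p_5, q_5); compute convergents through index 5.
Convergents (p_i = a_i*p_{i-1} + p_{i-2}, q_i = a_i*q_{i-1} + q_{i-2} with p_{-2}=0, p_{-1}=1, q_{-2}=1, q_{-1}=0):
  i=0: a_0=9, p_0 = 9*1 + 0 = 9, q_0 = 9*0 + 1 = 1.
  i=1: a_1=2, p_1 = 2*9 + 1 = 19, q_1 = 2*1 + 0 = 2.
  i=2: a_2=1, p_2 = 1*19 + 9 = 28, q_2 = 1*2 + 1 = 3.
  i=3: a_3=1, p_3 = 1*28 + 19 = 47, q_3 = 1*3 + 2 = 5.
  i=4: a_4=1, p_4 = 1*47 + 28 = 75, q_4 = 1*5 + 3 = 8.
  i=5: a_5=2, p_5 = 2*75 + 47 = 197, q_5 = 2*8 + 5 = 21.
Check: 197^2 - 88*21^2 = 38809 - 38808 = 1, so (x, y) = (197, 21) solves the equation, and by the theorem it is the least positive solution.

(x, y) = (197, 21)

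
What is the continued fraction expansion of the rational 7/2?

Run the Euclidean algorithm on 7 and 2; the successive quotients are the partial quotients a_0, a_1, ... (each step inverts the fractional part left over by the previous one):
  7 = 3*2 + 1, so a_0 = 3.
  2 = 2*1 + 0, so a_1 = 2.
The remainder reaches 0 after 2 divisions, so the expansion has 2 partial quotients, read off in order.

[3; 2]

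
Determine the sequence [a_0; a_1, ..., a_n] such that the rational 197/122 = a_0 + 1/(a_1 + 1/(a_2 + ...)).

[1; 1, 1, 1, 1, 2, 9]

Run the Euclidean algorithm on 197 and 122; the successive quotients are the partial quotients a_0, a_1, ... (each step inverts the fractional part left over by the previous one):
  197 = 1*122 + 75, so a_0 = 1.
  122 = 1*75 + 47, so a_1 = 1.
  75 = 1*47 + 28, so a_2 = 1.
  47 = 1*28 + 19, so a_3 = 1.
  28 = 1*19 + 9, so a_4 = 1.
  19 = 2*9 + 1, so a_5 = 2.
  9 = 9*1 + 0, so a_6 = 9.
The remainder reaches 0 after 7 divisions, so the expansion has 7 partial quotients, read off in order.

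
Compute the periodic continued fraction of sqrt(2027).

[45; (45, 90)]

Write x_i = (sqrt(2027) + m_i)/d_i with (m_0, d_0) = (0, 1). a_0 = floor(sqrt(2027)) = 45, since 45^2 = 2025 <= 2027 < 2116 = 46^2.
Iterate m_{i+1} = d_i*a_i - m_i, d_{i+1} = (2027 - m_{i+1}^2)/d_i, a_{i+1} = floor((a_0 + m_{i+1})/d_{i+1}):
  m_1 = 1*45 - 0 = 45, d_1 = (2027 - 45^2)/1 = 2/1 = 2, a_1 = floor((45 + 45)/2) = 45.
  m_2 = 2*45 - 45 = 45, d_2 = (2027 - 45^2)/2 = 2/2 = 1, a_2 = floor((45 + 45)/1) = 90.
  m_3 = 1*90 - 45 = 45, d_3 = (2027 - 45^2)/1 = 2/1 = 2: (m_3, d_3) = (m_1, d_1) = (45, 2), so from here the quotients repeat a_1, a_2; the period length is 2.
Hence the expansion of sqrt(2027) is a_0 = 45 followed by the repeating block 45, 90 (period 2).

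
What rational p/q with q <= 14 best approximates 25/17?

19/13

Expand x = 25/17 as a continued fraction with the Euclidean algorithm:
  25 = 1*17 + 8, so a_0 = 1.
  17 = 2*8 + 1, so a_1 = 2.
  8 = 8*1 + 0, so a_2 = 8.
so x = [1; 2, 8].
Convergents (p_i = a_i*p_{i-1} + p_{i-2}, q_i = a_i*q_{i-1} + q_{i-2} with p_{-2}=0, p_{-1}=1, q_{-2}=1, q_{-1}=0), until the denominator exceeds 14:
  i=0: a_0=1, p_0 = 1*1 + 0 = 1, q_0 = 1*0 + 1 = 1.
  i=1: a_1=2, p_1 = 2*1 + 1 = 3, q_1 = 2*1 + 0 = 2.
  i=2: a_2=8, p_2 = 8*3 + 1 = 25, q_2 = 8*2 + 1 = 17.
q_2 = 17 > 14, so the last convergent with denominator <= 14 is p_1/q_1 = 3/2.
The closest fraction with denominator <= 14 is either p_1/q_1 or the intermediate fraction (k*p_1 + p_0)/(k*q_1 + q_0) with the largest k >= 1 whose denominator stays <= 14; these approach x as k grows, and every other convergent or intermediate fraction in range is farther away.
Largest k: floor((14 - q_0)/q_1) = floor((14 - 1)/2) = 6.
That gives (6*3 + 1)/(6*2 + 1) = 19/13.
Compare the errors: |x - 3/2| = |25*2 - 3*17|/(17*2) = 1/34, and |x - 19/13| = |25*13 - 19*17|/(17*13) = 2/221.
Cross-multiplying, 2*34 = 68 < 221 = 1*221, so 2/221 is smaller: the intermediate fraction 19/13 is closer to x than 3/2.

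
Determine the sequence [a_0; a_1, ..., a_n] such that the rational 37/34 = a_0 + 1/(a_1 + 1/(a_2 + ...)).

[1; 11, 3]

Run the Euclidean algorithm on 37 and 34; the successive quotients are the partial quotients a_0, a_1, ... (each step inverts the fractional part left over by the previous one):
  37 = 1*34 + 3, so a_0 = 1.
  34 = 11*3 + 1, so a_1 = 11.
  3 = 3*1 + 0, so a_2 = 3.
The remainder reaches 0 after 3 divisions, so the expansion has 3 partial quotients, read off in order.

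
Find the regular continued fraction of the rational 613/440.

[1; 2, 1, 1, 5, 3, 1, 3]

Run the Euclidean algorithm on 613 and 440; the successive quotients are the partial quotients a_0, a_1, ... (each step inverts the fractional part left over by the previous one):
  613 = 1*440 + 173, so a_0 = 1.
  440 = 2*173 + 94, so a_1 = 2.
  173 = 1*94 + 79, so a_2 = 1.
  94 = 1*79 + 15, so a_3 = 1.
  79 = 5*15 + 4, so a_4 = 5.
  15 = 3*4 + 3, so a_5 = 3.
  4 = 1*3 + 1, so a_6 = 1.
  3 = 3*1 + 0, so a_7 = 3.
The remainder reaches 0 after 8 divisions, so the expansion has 8 partial quotients, read off in order.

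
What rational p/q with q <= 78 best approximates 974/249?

133/34

Expand x = 974/249 as a continued fraction with the Euclidean algorithm:
  974 = 3*249 + 227, so a_0 = 3.
  249 = 1*227 + 22, so a_1 = 1.
  227 = 10*22 + 7, so a_2 = 10.
  22 = 3*7 + 1, so a_3 = 3.
  7 = 7*1 + 0, so a_4 = 7.
so x = [3; 1, 10, 3, 7].
Convergents (p_i = a_i*p_{i-1} + p_{i-2}, q_i = a_i*q_{i-1} + q_{i-2} with p_{-2}=0, p_{-1}=1, q_{-2}=1, q_{-1}=0), until the denominator exceeds 78:
  i=0: a_0=3, p_0 = 3*1 + 0 = 3, q_0 = 3*0 + 1 = 1.
  i=1: a_1=1, p_1 = 1*3 + 1 = 4, q_1 = 1*1 + 0 = 1.
  i=2: a_2=10, p_2 = 10*4 + 3 = 43, q_2 = 10*1 + 1 = 11.
  i=3: a_3=3, p_3 = 3*43 + 4 = 133, q_3 = 3*11 + 1 = 34.
  i=4: a_4=7, p_4 = 7*133 + 43 = 974, q_4 = 7*34 + 11 = 249.
q_4 = 249 > 78, so the last convergent with denominator <= 78 is p_3/q_3 = 133/34.
The closest fraction with denominator <= 78 is either p_3/q_3 or the intermediate fraction (k*p_3 + p_2)/(k*q_3 + q_2) with the largest k >= 1 whose denominator stays <= 78; these approach x as k grows, and every other convergent or intermediate fraction in range is farther away.
Largest k: floor((78 - q_2)/q_3) = floor((78 - 11)/34) = 1.
That gives (1*133 + 43)/(1*34 + 11) = 176/45.
Compare the errors: |x - 133/34| = |974*34 - 133*249|/(249*34) = 1/8466, and |x - 176/45| = |974*45 - 176*249|/(249*45) = 6/11205.
Cross-multiplying, 1*11205 = 11205 < 50796 = 6*8466, so 1/8466 is smaller: the convergent 133/34 is closer to x than 176/45.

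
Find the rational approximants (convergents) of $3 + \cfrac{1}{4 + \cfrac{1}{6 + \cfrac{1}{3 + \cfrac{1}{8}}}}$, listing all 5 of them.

3/1, 13/4, 81/25, 256/79, 2129/657

Using the convergent recurrence p_i = a_i*p_{i-1} + p_{i-2}, q_i = a_i*q_{i-1} + q_{i-2} with p_{-2}=0, p_{-1}=1, q_{-2}=1, q_{-1}=0:
  i=0: a_0=3, p_0 = 3*1 + 0 = 3, q_0 = 3*0 + 1 = 1.
  i=1: a_1=4, p_1 = 4*3 + 1 = 13, q_1 = 4*1 + 0 = 4.
  i=2: a_2=6, p_2 = 6*13 + 3 = 81, q_2 = 6*4 + 1 = 25.
  i=3: a_3=3, p_3 = 3*81 + 13 = 256, q_3 = 3*25 + 4 = 79.
  i=4: a_4=8, p_4 = 8*256 + 81 = 2129, q_4 = 8*79 + 25 = 657.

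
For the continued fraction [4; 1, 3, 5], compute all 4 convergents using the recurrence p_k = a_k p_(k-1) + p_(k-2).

4/1, 5/1, 19/4, 100/21

Using the convergent recurrence p_i = a_i*p_{i-1} + p_{i-2}, q_i = a_i*q_{i-1} + q_{i-2} with p_{-2}=0, p_{-1}=1, q_{-2}=1, q_{-1}=0:
  i=0: a_0=4, p_0 = 4*1 + 0 = 4, q_0 = 4*0 + 1 = 1.
  i=1: a_1=1, p_1 = 1*4 + 1 = 5, q_1 = 1*1 + 0 = 1.
  i=2: a_2=3, p_2 = 3*5 + 4 = 19, q_2 = 3*1 + 1 = 4.
  i=3: a_3=5, p_3 = 5*19 + 5 = 100, q_3 = 5*4 + 1 = 21.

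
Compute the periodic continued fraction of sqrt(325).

Write x_i = (sqrt(325) + m_i)/d_i with (m_0, d_0) = (0, 1). a_0 = floor(sqrt(325)) = 18, since 18^2 = 324 <= 325 < 361 = 19^2.
Iterate m_{i+1} = d_i*a_i - m_i, d_{i+1} = (325 - m_{i+1}^2)/d_i, a_{i+1} = floor((a_0 + m_{i+1})/d_{i+1}):
  m_1 = 1*18 - 0 = 18, d_1 = (325 - 18^2)/1 = 1/1 = 1, a_1 = floor((18 + 18)/1) = 36.
  m_2 = 1*36 - 18 = 18, d_2 = (325 - 18^2)/1 = 1/1 = 1: (m_2, d_2) = (m_1, d_1) = (18, 1), so from here the quotient a_1 repeats; the period length is 1.
Hence the expansion of sqrt(325) is a_0 = 18 followed by the repeating block 36 (period 1).

[18; (36)]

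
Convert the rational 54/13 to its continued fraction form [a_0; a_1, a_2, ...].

Run the Euclidean algorithm on 54 and 13; the successive quotients are the partial quotients a_0, a_1, ... (each step inverts the fractional part left over by the previous one):
  54 = 4*13 + 2, so a_0 = 4.
  13 = 6*2 + 1, so a_1 = 6.
  2 = 2*1 + 0, so a_2 = 2.
The remainder reaches 0 after 3 divisions, so the expansion has 3 partial quotients, read off in order.

[4; 6, 2]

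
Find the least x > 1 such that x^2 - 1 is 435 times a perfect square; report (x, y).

(x, y) = (146, 7)

First expand sqrt(435) as a continued fraction. With x_i = (sqrt(435) + m_i)/d_i and (m_0, d_0) = (0, 1): a_0 = floor(sqrt(435)) = 20, since 20^2 = 400 <= 435 < 441 = 21^2.
Iterate m_{i+1} = d_i*a_i - m_i, d_{i+1} = (435 - m_{i+1}^2)/d_i, a_{i+1} = floor((a_0 + m_{i+1})/d_{i+1}):
  m_1 = 1*20 - 0 = 20, d_1 = (435 - 20^2)/1 = 35/1 = 35, a_1 = floor((20 + 20)/35) = 1.
  m_2 = 35*1 - 20 = 15, d_2 = (435 - 15^2)/35 = 210/35 = 6, a_2 = floor((20 + 15)/6) = 5.
  m_3 = 6*5 - 15 = 15, d_3 = (435 - 15^2)/6 = 210/6 = 35, a_3 = floor((20 + 15)/35) = 1.
  m_4 = 35*1 - 15 = 20, d_4 = (435 - 20^2)/35 = 35/35 = 1, a_4 = floor((20 + 20)/1) = 40.
  m_5 = 1*40 - 20 = 20, d_5 = (435 - 20^2)/1 = 35/1 = 35: (m_5, d_5) = (m_1, d_1) = (20, 35), so from here the quotients repeat a_1, ..., a_4; the period length is 4.
So sqrt(435) = [20; (1, 5, 1, 40)] with period length k = 4.
k is even, so the fundamental solution of x^2 - 435y^2 = 1 is (p_{k-1}, q_{k-1}) = (p_3, q_3); compute convergents through index 3.
Convergents (p_i = a_i*p_{i-1} + p_{i-2}, q_i = a_i*q_{i-1} + q_{i-2} with p_{-2}=0, p_{-1}=1, q_{-2}=1, q_{-1}=0):
  i=0: a_0=20, p_0 = 20*1 + 0 = 20, q_0 = 20*0 + 1 = 1.
  i=1: a_1=1, p_1 = 1*20 + 1 = 21, q_1 = 1*1 + 0 = 1.
  i=2: a_2=5, p_2 = 5*21 + 20 = 125, q_2 = 5*1 + 1 = 6.
  i=3: a_3=1, p_3 = 1*125 + 21 = 146, q_3 = 1*6 + 1 = 7.
Check: 146^2 - 435*7^2 = 21316 - 21315 = 1, so (x, y) = (146, 7) solves the equation, and by the theorem it is the least positive solution.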